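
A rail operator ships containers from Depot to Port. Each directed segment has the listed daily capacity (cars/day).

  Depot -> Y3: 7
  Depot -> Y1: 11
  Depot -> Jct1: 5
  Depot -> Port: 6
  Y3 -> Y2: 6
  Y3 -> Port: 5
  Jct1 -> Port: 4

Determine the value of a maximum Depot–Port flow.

15

Augment Depot→Port: bottleneck 6, flow now 6.
Augment Depot→Y3→Port: bottleneck 5, flow now 11.
Augment Depot→Jct1→Port: bottleneck 4, flow now 15.
No augmenting path remains; maximum flow = 15.
In the residual graph, reachable from Depot: {Depot, Y3, Y2, Y1, Jct1}.
Min-cut edges: Depot→Port (6), Y3→Port (5), Jct1→Port (4); capacity 6 + 5 + 4 = 15.
This cut is saturated, so no flow can exceed 15.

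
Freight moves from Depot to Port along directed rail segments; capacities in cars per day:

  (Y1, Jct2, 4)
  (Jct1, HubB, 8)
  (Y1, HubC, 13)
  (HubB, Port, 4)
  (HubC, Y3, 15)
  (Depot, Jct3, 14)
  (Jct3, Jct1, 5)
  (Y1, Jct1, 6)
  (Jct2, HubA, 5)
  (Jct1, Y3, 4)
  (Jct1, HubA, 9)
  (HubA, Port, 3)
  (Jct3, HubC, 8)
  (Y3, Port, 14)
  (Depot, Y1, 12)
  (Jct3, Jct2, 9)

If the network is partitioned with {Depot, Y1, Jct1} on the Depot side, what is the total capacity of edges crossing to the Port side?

Edges leaving {Depot, Y1, Jct1}: Depot→Jct3 (14), Y1→HubC (13), Y1→Jct2 (4), Jct1→HubA (9), Jct1→HubB (8), Jct1→Y3 (4).
Cut capacity = 14 + 13 + 4 + 9 + 8 + 4 = 52.

52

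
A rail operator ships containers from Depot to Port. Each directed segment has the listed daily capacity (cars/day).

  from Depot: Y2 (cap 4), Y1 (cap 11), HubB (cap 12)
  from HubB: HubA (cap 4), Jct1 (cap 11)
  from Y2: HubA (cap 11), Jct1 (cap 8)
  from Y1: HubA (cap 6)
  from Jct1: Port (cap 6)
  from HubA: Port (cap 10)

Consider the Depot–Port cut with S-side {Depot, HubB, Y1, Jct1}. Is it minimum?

Given cut capacity: 4 + 4 + 6 + 6 = 20.
Augment Depot→HubB→Jct1→Port: bottleneck 6, flow now 6.
Augment Depot→HubB→HubA→Port: bottleneck 4, flow now 10.
Augment Depot→Y2→HubA→Port: bottleneck 4, flow now 14.
Augment Depot→Y1→HubA→Port: bottleneck 2, flow now 16.
No augmenting path remains; maximum flow = 16.
In the residual graph, reachable from Depot: {Depot, HubB, Y2, Y1, Jct1, HubA}.
Min-cut edges: Jct1→Port (6), HubA→Port (10); capacity 6 + 10 = 16.
Cut capacity 20 exceeds the max flow 16, so it is not minimum.

No — its capacity is 20, but the minimum cut has capacity 16.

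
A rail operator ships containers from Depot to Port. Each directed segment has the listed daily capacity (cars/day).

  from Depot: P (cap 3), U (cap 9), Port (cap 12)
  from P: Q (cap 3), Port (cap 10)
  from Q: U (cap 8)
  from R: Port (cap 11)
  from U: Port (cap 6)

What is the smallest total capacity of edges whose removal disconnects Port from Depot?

21

Augment Depot→Port: bottleneck 12, flow now 12.
Augment Depot→P→Port: bottleneck 3, flow now 15.
Augment Depot→U→Port: bottleneck 6, flow now 21.
No augmenting path remains; maximum flow = 21.
By max-flow min-cut, the minimum cut capacity equals the max flow.
In the residual graph, reachable from Depot: {Depot, U}.
Min-cut edges: Depot→P (3), Depot→Port (12), U→Port (6); capacity 3 + 12 + 6 = 21.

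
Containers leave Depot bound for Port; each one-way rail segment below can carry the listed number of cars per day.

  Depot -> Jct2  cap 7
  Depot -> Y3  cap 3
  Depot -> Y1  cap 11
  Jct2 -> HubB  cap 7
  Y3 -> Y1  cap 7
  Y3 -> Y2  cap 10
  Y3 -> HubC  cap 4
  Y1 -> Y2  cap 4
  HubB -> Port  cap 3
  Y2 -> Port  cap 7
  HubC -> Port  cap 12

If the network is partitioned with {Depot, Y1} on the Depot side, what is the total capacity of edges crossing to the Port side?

Edges leaving {Depot, Y1}: Depot→Jct2 (7), Depot→Y3 (3), Y1→Y2 (4).
Cut capacity = 7 + 3 + 4 = 14.

14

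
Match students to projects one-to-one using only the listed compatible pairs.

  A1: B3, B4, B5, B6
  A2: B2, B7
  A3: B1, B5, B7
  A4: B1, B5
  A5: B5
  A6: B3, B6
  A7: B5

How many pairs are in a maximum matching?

6

Unit-capacity flow: source→left, listed edges, right→sink; max matching = max flow.
Augmenting path A1→B3 (+1); matched 1.
Augmenting path A2→B2 (+1); matched 2.
Augmenting path A3→B1 (+1); matched 3.
Augmenting path A4→B5 (+1); matched 4.
Augmenting path A6→B6 (+1); matched 5.
Augmenting path A5→B5→A4→B1→A3→B7 (+1); matched 6.
No augmenting path remains; maximum matching = 6.
König certificate: {A1, A2, A3, A4, A6, B5} is a vertex cover of size 6 (every listed pair touches it), so no matching can be larger.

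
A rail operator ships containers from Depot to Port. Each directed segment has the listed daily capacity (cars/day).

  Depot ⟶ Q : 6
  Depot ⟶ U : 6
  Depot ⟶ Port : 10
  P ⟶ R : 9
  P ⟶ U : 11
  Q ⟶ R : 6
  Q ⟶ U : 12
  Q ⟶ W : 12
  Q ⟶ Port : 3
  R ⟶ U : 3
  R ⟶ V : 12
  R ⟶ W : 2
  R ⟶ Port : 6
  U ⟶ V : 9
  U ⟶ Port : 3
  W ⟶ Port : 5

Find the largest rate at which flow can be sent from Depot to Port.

19

Augment Depot→Port: bottleneck 10, flow now 10.
Augment Depot→Q→Port: bottleneck 3, flow now 13.
Augment Depot→U→Port: bottleneck 3, flow now 16.
Augment Depot→Q→R→Port: bottleneck 3, flow now 19.
No augmenting path remains; maximum flow = 19.
In the residual graph, reachable from Depot: {Depot, U, V}.
Min-cut edges: Depot→Q (6), Depot→Port (10), U→Port (3); capacity 6 + 10 + 3 = 19.
This cut is saturated, so no flow can exceed 19.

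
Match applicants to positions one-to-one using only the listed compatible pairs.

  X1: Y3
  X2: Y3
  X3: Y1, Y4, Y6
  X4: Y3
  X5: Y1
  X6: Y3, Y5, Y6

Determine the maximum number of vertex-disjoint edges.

Unit-capacity flow: source→left, listed edges, right→sink; max matching = max flow.
Augmenting path X1→Y3 (+1); matched 1.
Augmenting path X3→Y1 (+1); matched 2.
Augmenting path X6→Y5 (+1); matched 3.
Augmenting path X5→Y1→X3→Y4 (+1); matched 4.
No augmenting path remains; maximum matching = 4.
König certificate: {X3, X5, X6, Y3} is a vertex cover of size 4 (every listed pair touches it), so no matching can be larger.

4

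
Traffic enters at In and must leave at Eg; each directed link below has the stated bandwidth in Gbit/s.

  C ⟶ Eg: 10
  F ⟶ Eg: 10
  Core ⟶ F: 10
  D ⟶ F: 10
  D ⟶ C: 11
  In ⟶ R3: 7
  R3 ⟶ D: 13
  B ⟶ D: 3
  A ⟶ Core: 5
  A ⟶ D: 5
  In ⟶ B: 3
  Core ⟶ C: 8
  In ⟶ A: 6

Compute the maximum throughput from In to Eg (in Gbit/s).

Augment In→A→D→F→Eg: bottleneck 5, flow now 5.
Augment In→A→Core→F→Eg: bottleneck 1, flow now 6.
Augment In→B→D→F→Eg: bottleneck 3, flow now 9.
Augment In→R3→D→F→Eg: bottleneck 1, flow now 10.
Augment In→R3→D→C→Eg: bottleneck 6, flow now 16.
No augmenting path remains; maximum flow = 16.
In the residual graph, reachable from In: {In}.
Min-cut edges: In→A (6), In→B (3), In→R3 (7); capacity 6 + 3 + 7 = 16.
This cut is saturated, so no flow can exceed 16.

16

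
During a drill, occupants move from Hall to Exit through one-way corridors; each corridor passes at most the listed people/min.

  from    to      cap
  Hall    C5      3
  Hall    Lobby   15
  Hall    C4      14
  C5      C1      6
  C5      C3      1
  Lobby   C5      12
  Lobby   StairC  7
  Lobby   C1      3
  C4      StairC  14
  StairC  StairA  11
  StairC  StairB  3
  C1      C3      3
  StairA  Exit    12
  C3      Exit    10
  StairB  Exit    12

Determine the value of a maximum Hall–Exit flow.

18

Augment Hall→C5→C3→Exit: bottleneck 1, flow now 1.
Augment Hall→C5→C1→C3→Exit: bottleneck 2, flow now 3.
Augment Hall→Lobby→StairC→StairA→Exit: bottleneck 7, flow now 10.
Augment Hall→Lobby→C1→C3→Exit: bottleneck 1, flow now 11.
Augment Hall→C4→StairC→StairA→Exit: bottleneck 4, flow now 15.
Augment Hall→C4→StairC→StairB→Exit: bottleneck 3, flow now 18.
No augmenting path remains; maximum flow = 18.
In the residual graph, reachable from Hall: {Hall, C5, Lobby, C4, StairC, C1}.
Min-cut edges: C5→C3 (1), StairC→StairA (11), StairC→StairB (3), C1→C3 (3); capacity 1 + 11 + 3 + 3 = 18.
This cut is saturated, so no flow can exceed 18.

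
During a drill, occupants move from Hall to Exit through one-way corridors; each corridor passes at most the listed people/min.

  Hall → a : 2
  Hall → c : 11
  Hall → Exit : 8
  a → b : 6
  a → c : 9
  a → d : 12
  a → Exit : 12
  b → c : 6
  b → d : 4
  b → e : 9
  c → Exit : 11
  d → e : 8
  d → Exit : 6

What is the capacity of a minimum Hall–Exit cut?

Augment Hall→Exit: bottleneck 8, flow now 8.
Augment Hall→a→Exit: bottleneck 2, flow now 10.
Augment Hall→c→Exit: bottleneck 11, flow now 21.
No augmenting path remains; maximum flow = 21.
By max-flow min-cut, the minimum cut capacity equals the max flow.
In the residual graph, reachable from Hall: {Hall}.
Min-cut edges: Hall→a (2), Hall→c (11), Hall→Exit (8); capacity 2 + 11 + 8 = 21.

21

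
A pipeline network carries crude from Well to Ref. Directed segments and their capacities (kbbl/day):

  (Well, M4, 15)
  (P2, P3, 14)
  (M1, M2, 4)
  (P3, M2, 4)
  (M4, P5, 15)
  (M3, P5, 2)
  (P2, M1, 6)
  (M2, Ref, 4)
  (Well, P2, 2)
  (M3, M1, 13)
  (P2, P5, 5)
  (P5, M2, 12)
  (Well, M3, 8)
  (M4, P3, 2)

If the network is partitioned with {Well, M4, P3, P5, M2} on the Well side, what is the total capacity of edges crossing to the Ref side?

14

Edges leaving {Well, M4, P3, P5, M2}: Well→M3 (8), Well→P2 (2), M2→Ref (4).
Cut capacity = 8 + 2 + 4 = 14.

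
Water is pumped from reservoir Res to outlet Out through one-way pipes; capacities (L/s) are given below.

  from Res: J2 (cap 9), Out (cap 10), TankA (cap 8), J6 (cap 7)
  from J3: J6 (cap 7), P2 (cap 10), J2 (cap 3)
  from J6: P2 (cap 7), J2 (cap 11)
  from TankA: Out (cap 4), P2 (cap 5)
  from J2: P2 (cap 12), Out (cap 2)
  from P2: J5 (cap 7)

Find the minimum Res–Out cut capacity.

Augment Res→Out: bottleneck 10, flow now 10.
Augment Res→TankA→Out: bottleneck 4, flow now 14.
Augment Res→J2→Out: bottleneck 2, flow now 16.
No augmenting path remains; maximum flow = 16.
By max-flow min-cut, the minimum cut capacity equals the max flow.
In the residual graph, reachable from Res: {Res, J6, TankA, J2, P2, J5}.
Min-cut edges: Res→Out (10), TankA→Out (4), J2→Out (2); capacity 10 + 4 + 2 = 16.

16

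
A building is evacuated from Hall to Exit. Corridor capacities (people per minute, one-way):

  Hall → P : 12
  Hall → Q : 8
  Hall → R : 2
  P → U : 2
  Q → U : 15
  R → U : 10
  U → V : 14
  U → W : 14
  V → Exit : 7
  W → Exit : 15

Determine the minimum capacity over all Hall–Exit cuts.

Augment Hall→P→U→V→Exit: bottleneck 2, flow now 2.
Augment Hall→Q→U→V→Exit: bottleneck 5, flow now 7.
Augment Hall→Q→U→W→Exit: bottleneck 3, flow now 10.
Augment Hall→R→U→W→Exit: bottleneck 2, flow now 12.
No augmenting path remains; maximum flow = 12.
By max-flow min-cut, the minimum cut capacity equals the max flow.
In the residual graph, reachable from Hall: {Hall, P}.
Min-cut edges: Hall→Q (8), Hall→R (2), P→U (2); capacity 8 + 2 + 2 = 12.

12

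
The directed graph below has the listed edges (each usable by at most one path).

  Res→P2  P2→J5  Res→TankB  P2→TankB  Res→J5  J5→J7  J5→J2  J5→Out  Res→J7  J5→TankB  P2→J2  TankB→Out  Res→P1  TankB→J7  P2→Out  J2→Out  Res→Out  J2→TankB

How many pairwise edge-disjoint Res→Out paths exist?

4

Assign every edge capacity 1; by Menger, the answer equals the max flow.
Path Res→Out (+1); total 1.
Path Res→P2→Out (+1); total 2.
Path Res→J5→Out (+1); total 3.
Path Res→TankB→Out (+1); total 4.
No residual Res→Out path; max flow = 4.
Certifying cut of size 4: {Res→J5, Res→Out, Res→P2, Res→TankB}.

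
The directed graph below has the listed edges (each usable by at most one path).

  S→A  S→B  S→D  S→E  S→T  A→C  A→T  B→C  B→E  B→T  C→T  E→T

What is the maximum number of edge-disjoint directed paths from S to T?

Assign every edge capacity 1; by Menger, the answer equals the max flow.
Path S→T (+1); total 1.
Path S→A→T (+1); total 2.
Path S→B→T (+1); total 3.
Path S→E→T (+1); total 4.
No residual S→T path; max flow = 4.
Certifying cut of size 4: {S→A, S→B, S→E, S→T}.

4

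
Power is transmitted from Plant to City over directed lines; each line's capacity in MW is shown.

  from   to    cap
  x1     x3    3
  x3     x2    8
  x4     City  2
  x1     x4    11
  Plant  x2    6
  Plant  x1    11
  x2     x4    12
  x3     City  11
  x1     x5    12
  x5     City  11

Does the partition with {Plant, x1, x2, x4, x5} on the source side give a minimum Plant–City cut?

No — its capacity is 16, but the minimum cut has capacity 13.

Given cut capacity: 3 + 2 + 11 = 16.
Augment Plant→x1→x3→City: bottleneck 3, flow now 3.
Augment Plant→x1→x4→City: bottleneck 2, flow now 5.
Augment Plant→x1→x5→City: bottleneck 6, flow now 11.
Augment Plant→x2→x4→x1→x5→City: bottleneck 2, flow now 13. (uses reverse residual edge)
No augmenting path remains; maximum flow = 13.
In the residual graph, reachable from Plant: {Plant, x2, x4}.
Min-cut edges: Plant→x1 (11), x4→City (2); capacity 11 + 2 = 13.
Cut capacity 16 exceeds the max flow 13, so it is not minimum.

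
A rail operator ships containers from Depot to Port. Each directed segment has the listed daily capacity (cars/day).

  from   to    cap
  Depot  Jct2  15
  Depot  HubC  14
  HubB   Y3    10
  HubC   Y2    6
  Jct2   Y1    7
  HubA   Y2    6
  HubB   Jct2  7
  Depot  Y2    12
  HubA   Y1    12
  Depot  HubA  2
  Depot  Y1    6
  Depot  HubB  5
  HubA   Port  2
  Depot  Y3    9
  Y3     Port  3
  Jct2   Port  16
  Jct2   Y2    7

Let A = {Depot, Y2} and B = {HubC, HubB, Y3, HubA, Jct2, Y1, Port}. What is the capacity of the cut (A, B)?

51

Edges leaving {Depot, Y2}: Depot→HubC (14), Depot→HubB (5), Depot→Y3 (9), Depot→HubA (2), Depot→Jct2 (15), Depot→Y1 (6).
Cut capacity = 14 + 5 + 9 + 2 + 15 + 6 = 51.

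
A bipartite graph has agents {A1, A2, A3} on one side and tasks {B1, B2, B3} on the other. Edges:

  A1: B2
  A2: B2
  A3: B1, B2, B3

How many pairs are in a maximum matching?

2

Unit-capacity flow: source→left, listed edges, right→sink; max matching = max flow.
Augmenting path A1→B2 (+1); matched 1.
Augmenting path A3→B1 (+1); matched 2.
No augmenting path remains; maximum matching = 2.
König certificate: {A3, B2} is a vertex cover of size 2 (every listed pair touches it), so no matching can be larger.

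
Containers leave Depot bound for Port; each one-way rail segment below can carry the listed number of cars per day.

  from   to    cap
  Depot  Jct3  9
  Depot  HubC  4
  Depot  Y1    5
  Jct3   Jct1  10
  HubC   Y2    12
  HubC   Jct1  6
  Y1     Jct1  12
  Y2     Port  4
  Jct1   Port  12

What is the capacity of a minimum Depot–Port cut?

16

Augment Depot→Jct3→Jct1→Port: bottleneck 9, flow now 9.
Augment Depot→HubC→Y2→Port: bottleneck 4, flow now 13.
Augment Depot→Y1→Jct1→Port: bottleneck 3, flow now 16.
No augmenting path remains; maximum flow = 16.
By max-flow min-cut, the minimum cut capacity equals the max flow.
In the residual graph, reachable from Depot: {Depot, Jct3, Y1, Jct1}.
Min-cut edges: Depot→HubC (4), Jct1→Port (12); capacity 4 + 12 = 16.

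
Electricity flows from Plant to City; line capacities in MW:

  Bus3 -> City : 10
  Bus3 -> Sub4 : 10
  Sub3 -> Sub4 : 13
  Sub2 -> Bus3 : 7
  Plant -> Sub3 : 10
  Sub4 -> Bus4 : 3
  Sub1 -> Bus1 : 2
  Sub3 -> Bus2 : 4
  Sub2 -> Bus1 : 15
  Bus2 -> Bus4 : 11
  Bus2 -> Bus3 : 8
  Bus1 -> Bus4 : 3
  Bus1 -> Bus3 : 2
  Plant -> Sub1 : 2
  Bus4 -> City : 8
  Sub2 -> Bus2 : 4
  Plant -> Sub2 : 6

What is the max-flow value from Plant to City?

Augment Plant→Sub2→Bus3→City: bottleneck 6, flow now 6.
Augment Plant→Sub3→Bus2→Bus3→City: bottleneck 4, flow now 10.
Augment Plant→Sub3→Sub4→Bus4→City: bottleneck 3, flow now 13.
Augment Plant→Sub1→Bus1→Bus4→City: bottleneck 2, flow now 15.
No augmenting path remains; maximum flow = 15.
In the residual graph, reachable from Plant: {Plant, Sub3, Sub4}.
Min-cut edges: Plant→Sub2 (6), Plant→Sub1 (2), Sub3→Bus2 (4), Sub4→Bus4 (3); capacity 6 + 2 + 4 + 3 = 15.
This cut is saturated, so no flow can exceed 15.

15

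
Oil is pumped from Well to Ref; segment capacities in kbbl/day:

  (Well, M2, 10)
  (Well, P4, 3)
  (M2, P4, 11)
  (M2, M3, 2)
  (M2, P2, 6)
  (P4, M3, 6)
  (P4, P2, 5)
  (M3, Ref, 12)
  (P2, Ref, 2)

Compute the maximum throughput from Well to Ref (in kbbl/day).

Augment Well→M2→M3→Ref: bottleneck 2, flow now 2.
Augment Well→M2→P2→Ref: bottleneck 2, flow now 4.
Augment Well→P4→M3→Ref: bottleneck 3, flow now 7.
Augment Well→M2→P4→M3→Ref: bottleneck 3, flow now 10.
No augmenting path remains; maximum flow = 10.
In the residual graph, reachable from Well: {Well, M2, P4, P2}.
Min-cut edges: M2→M3 (2), P4→M3 (6), P2→Ref (2); capacity 2 + 6 + 2 = 10.
This cut is saturated, so no flow can exceed 10.

10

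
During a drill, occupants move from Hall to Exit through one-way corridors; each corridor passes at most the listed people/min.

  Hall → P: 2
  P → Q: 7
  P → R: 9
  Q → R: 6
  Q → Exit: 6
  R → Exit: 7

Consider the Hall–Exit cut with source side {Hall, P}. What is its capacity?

Edges leaving {Hall, P}: P→Q (7), P→R (9).
Cut capacity = 7 + 9 = 16.

16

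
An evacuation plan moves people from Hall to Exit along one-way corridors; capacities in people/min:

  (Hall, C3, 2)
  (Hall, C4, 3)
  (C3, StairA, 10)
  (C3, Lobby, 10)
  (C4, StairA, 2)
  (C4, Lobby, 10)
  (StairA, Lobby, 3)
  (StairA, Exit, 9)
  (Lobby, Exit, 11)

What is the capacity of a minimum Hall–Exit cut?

Augment Hall→C3→StairA→Exit: bottleneck 2, flow now 2.
Augment Hall→C4→StairA→Exit: bottleneck 2, flow now 4.
Augment Hall→C4→Lobby→Exit: bottleneck 1, flow now 5.
No augmenting path remains; maximum flow = 5.
By max-flow min-cut, the minimum cut capacity equals the max flow.
In the residual graph, reachable from Hall: {Hall}.
Min-cut edges: Hall→C3 (2), Hall→C4 (3); capacity 2 + 3 = 5.

5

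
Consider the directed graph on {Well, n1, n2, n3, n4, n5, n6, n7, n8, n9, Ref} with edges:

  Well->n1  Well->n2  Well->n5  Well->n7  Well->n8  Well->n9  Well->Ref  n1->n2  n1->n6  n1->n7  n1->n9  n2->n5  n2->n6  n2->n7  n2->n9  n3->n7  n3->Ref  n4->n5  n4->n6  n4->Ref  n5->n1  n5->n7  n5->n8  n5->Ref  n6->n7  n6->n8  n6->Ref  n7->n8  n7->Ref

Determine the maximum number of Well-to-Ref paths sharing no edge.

4

Assign every edge capacity 1; by Menger, the answer equals the max flow.
Path Well→Ref (+1); total 1.
Path Well→n5→Ref (+1); total 2.
Path Well→n7→Ref (+1); total 3.
Path Well→n1→n6→Ref (+1); total 4.
No residual Well→Ref path; max flow = 4.
Certifying cut of size 4: {Well→Ref, n5→Ref, n6→Ref, n7→Ref}.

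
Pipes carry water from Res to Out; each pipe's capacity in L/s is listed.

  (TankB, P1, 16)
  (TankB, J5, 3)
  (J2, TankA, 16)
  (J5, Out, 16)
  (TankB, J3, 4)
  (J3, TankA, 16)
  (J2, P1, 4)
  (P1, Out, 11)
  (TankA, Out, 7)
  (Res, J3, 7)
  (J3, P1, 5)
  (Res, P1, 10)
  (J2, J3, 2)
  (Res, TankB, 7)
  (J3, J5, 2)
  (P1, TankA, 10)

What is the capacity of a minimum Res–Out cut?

Augment Res→P1→Out: bottleneck 10, flow now 10.
Augment Res→TankB→J5→Out: bottleneck 3, flow now 13.
Augment Res→TankB→P1→Out: bottleneck 1, flow now 14.
Augment Res→J3→J5→Out: bottleneck 2, flow now 16.
Augment Res→J3→TankA→Out: bottleneck 5, flow now 21.
Augment Res→TankB→J3→TankA→Out: bottleneck 2, flow now 23.
No augmenting path remains; maximum flow = 23.
By max-flow min-cut, the minimum cut capacity equals the max flow.
In the residual graph, reachable from Res: {Res, TankB, J3, P1, TankA}.
Min-cut edges: TankB→J5 (3), J3→J5 (2), P1→Out (11), TankA→Out (7); capacity 3 + 2 + 11 + 7 = 23.

23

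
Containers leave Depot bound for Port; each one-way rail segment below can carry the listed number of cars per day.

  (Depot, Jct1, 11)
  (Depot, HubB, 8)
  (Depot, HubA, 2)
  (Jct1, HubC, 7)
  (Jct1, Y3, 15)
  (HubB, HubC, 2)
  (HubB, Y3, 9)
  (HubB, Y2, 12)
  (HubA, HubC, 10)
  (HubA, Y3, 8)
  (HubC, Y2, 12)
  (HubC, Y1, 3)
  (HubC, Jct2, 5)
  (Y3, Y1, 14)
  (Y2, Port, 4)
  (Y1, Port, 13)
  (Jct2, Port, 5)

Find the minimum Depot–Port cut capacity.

Augment Depot→HubB→Y2→Port: bottleneck 4, flow now 4.
Augment Depot→Jct1→HubC→Y1→Port: bottleneck 3, flow now 7.
Augment Depot→Jct1→HubC→Jct2→Port: bottleneck 4, flow now 11.
Augment Depot→Jct1→Y3→Y1→Port: bottleneck 4, flow now 15.
Augment Depot→HubB→HubC→Jct2→Port: bottleneck 1, flow now 16.
Augment Depot→HubB→Y3→Y1→Port: bottleneck 3, flow now 19.
Augment Depot→HubA→Y3→Y1→Port: bottleneck 2, flow now 21.
No augmenting path remains; maximum flow = 21.
By max-flow min-cut, the minimum cut capacity equals the max flow.
In the residual graph, reachable from Depot: {Depot}.
Min-cut edges: Depot→Jct1 (11), Depot→HubB (8), Depot→HubA (2); capacity 11 + 8 + 2 = 21.

21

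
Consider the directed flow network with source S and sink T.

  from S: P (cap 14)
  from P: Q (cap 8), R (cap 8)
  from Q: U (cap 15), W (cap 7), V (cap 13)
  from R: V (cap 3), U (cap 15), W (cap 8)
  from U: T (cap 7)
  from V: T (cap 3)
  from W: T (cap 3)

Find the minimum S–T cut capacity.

Augment S→P→Q→U→T: bottleneck 7, flow now 7.
Augment S→P→Q→V→T: bottleneck 1, flow now 8.
Augment S→P→R→V→T: bottleneck 2, flow now 10.
Augment S→P→R→W→T: bottleneck 3, flow now 13.
No augmenting path remains; maximum flow = 13.
By max-flow min-cut, the minimum cut capacity equals the max flow.
In the residual graph, reachable from S: {S, P, Q, R, U, V, W}.
Min-cut edges: U→T (7), V→T (3), W→T (3); capacity 7 + 3 + 3 = 13.

13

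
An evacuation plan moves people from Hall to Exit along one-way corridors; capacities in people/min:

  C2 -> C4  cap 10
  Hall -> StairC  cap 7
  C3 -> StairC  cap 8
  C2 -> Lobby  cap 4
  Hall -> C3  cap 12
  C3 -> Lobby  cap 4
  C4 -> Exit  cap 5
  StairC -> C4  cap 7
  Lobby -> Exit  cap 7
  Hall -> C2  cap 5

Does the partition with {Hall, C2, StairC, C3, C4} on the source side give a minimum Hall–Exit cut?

No — its capacity is 13, but the minimum cut has capacity 12.

Given cut capacity: 4 + 4 + 5 = 13.
Augment Hall→C2→C4→Exit: bottleneck 5, flow now 5.
Augment Hall→C3→Lobby→Exit: bottleneck 4, flow now 9.
Augment Hall→StairC→C4→C2→Lobby→Exit: bottleneck 3, flow now 12. (uses reverse residual edge)
No augmenting path remains; maximum flow = 12.
In the residual graph, reachable from Hall: {Hall, C2, StairC, C3, C4, Lobby}.
Min-cut edges: C4→Exit (5), Lobby→Exit (7); capacity 5 + 7 = 12.
Cut capacity 13 exceeds the max flow 12, so it is not minimum.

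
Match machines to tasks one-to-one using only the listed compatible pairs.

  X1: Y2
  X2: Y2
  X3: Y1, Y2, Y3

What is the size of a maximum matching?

2

Unit-capacity flow: source→left, listed edges, right→sink; max matching = max flow.
Augmenting path X1→Y2 (+1); matched 1.
Augmenting path X3→Y1 (+1); matched 2.
No augmenting path remains; maximum matching = 2.
König certificate: {X3, Y2} is a vertex cover of size 2 (every listed pair touches it), so no matching can be larger.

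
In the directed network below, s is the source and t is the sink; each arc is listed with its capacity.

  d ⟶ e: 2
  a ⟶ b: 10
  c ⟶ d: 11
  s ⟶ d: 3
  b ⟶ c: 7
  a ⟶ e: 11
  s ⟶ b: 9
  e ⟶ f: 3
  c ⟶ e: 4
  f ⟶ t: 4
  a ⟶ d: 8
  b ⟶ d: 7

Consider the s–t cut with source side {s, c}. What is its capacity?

Edges leaving {s, c}: s→b (9), s→d (3), c→d (11), c→e (4).
Cut capacity = 9 + 3 + 11 + 4 = 27.

27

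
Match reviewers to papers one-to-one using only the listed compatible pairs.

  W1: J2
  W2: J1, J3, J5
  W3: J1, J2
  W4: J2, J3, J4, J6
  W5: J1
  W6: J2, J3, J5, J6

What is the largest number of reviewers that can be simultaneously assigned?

Unit-capacity flow: source→left, listed edges, right→sink; max matching = max flow.
Augmenting path W1→J2 (+1); matched 1.
Augmenting path W2→J1 (+1); matched 2.
Augmenting path W4→J3 (+1); matched 3.
Augmenting path W6→J5 (+1); matched 4.
Augmenting path W3→J1→W2→J3→W4→J4 (+1); matched 5.
No augmenting path remains; maximum matching = 5.
König certificate: {W2, W4, W6, J1, J2} is a vertex cover of size 5 (every listed pair touches it), so no matching can be larger.

5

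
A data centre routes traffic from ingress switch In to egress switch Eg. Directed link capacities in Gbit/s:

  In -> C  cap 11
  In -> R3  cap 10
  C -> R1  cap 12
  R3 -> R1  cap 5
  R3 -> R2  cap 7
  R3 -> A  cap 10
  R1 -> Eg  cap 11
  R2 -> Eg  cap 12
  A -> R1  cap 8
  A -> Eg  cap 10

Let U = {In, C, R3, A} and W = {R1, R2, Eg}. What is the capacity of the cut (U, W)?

42

Edges leaving {In, C, R3, A}: C→R1 (12), R3→R1 (5), R3→R2 (7), A→R1 (8), A→Eg (10).
Cut capacity = 12 + 5 + 7 + 8 + 10 = 42.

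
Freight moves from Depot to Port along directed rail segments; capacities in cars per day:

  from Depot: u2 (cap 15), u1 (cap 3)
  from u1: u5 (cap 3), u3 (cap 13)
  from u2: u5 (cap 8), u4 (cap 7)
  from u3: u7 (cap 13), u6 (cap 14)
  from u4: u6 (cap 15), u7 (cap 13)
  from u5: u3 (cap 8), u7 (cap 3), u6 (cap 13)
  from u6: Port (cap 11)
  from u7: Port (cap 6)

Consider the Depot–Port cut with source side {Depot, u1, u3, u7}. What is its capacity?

38

Edges leaving {Depot, u1, u3, u7}: Depot→u2 (15), u1→u5 (3), u3→u6 (14), u7→Port (6).
Cut capacity = 15 + 3 + 14 + 6 = 38.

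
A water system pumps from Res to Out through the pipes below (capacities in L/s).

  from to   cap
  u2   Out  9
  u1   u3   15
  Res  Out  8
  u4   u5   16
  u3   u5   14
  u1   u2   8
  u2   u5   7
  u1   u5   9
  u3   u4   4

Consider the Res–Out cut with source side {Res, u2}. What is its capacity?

Edges leaving {Res, u2}: Res→Out (8), u2→u5 (7), u2→Out (9).
Cut capacity = 8 + 7 + 9 = 24.

24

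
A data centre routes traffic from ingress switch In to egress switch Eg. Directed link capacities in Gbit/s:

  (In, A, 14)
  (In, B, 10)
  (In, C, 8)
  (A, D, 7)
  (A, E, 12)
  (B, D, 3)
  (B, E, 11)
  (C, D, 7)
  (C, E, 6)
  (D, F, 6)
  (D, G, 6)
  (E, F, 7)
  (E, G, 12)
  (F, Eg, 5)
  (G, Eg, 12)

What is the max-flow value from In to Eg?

Augment In→A→D→F→Eg: bottleneck 5, flow now 5.
Augment In→A→D→G→Eg: bottleneck 2, flow now 7.
Augment In→A→E→G→Eg: bottleneck 7, flow now 14.
Augment In→B→D→G→Eg: bottleneck 3, flow now 17.
No augmenting path remains; maximum flow = 17.
In the residual graph, reachable from In: {In, A, B, C, D, E, F, G}.
Min-cut edges: F→Eg (5), G→Eg (12); capacity 5 + 12 = 17.
This cut is saturated, so no flow can exceed 17.

17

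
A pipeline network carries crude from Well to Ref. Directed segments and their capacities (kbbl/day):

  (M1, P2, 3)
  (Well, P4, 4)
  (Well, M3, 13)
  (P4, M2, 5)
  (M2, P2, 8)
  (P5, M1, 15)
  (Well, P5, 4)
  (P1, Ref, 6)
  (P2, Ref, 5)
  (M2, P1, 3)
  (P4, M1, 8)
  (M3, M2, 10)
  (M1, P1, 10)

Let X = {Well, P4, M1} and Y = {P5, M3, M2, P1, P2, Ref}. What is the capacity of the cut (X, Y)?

35

Edges leaving {Well, P4, M1}: Well→P5 (4), Well→M3 (13), P4→M2 (5), M1→P1 (10), M1→P2 (3).
Cut capacity = 4 + 13 + 5 + 10 + 3 = 35.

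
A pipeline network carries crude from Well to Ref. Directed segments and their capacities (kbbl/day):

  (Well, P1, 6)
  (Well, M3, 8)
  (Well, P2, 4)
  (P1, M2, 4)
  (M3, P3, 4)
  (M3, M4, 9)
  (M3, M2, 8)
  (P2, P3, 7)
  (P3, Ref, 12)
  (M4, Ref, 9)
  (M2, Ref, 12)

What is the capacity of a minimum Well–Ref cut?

16

Augment Well→P1→M2→Ref: bottleneck 4, flow now 4.
Augment Well→M3→P3→Ref: bottleneck 4, flow now 8.
Augment Well→M3→M4→Ref: bottleneck 4, flow now 12.
Augment Well→P2→P3→Ref: bottleneck 4, flow now 16.
No augmenting path remains; maximum flow = 16.
By max-flow min-cut, the minimum cut capacity equals the max flow.
In the residual graph, reachable from Well: {Well, P1}.
Min-cut edges: Well→M3 (8), Well→P2 (4), P1→M2 (4); capacity 8 + 4 + 4 = 16.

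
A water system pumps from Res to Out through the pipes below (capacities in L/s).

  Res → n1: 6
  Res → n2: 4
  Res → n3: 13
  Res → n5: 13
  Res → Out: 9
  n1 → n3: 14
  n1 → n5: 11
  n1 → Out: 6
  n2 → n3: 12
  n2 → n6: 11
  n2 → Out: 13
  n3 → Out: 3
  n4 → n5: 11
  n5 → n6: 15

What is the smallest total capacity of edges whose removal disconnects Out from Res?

Augment Res→Out: bottleneck 9, flow now 9.
Augment Res→n1→Out: bottleneck 6, flow now 15.
Augment Res→n2→Out: bottleneck 4, flow now 19.
Augment Res→n3→Out: bottleneck 3, flow now 22.
No augmenting path remains; maximum flow = 22.
By max-flow min-cut, the minimum cut capacity equals the max flow.
In the residual graph, reachable from Res: {Res, n3, n5, n6}.
Min-cut edges: Res→n1 (6), Res→n2 (4), Res→Out (9), n3→Out (3); capacity 6 + 4 + 9 + 3 = 22.

22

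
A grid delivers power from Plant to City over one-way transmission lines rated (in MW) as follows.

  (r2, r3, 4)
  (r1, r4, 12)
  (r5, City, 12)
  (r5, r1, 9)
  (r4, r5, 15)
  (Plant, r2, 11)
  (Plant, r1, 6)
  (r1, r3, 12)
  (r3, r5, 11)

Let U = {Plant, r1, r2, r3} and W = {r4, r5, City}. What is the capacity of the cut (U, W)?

Edges leaving {Plant, r1, r2, r3}: r1→r4 (12), r3→r5 (11).
Cut capacity = 12 + 11 = 23.

23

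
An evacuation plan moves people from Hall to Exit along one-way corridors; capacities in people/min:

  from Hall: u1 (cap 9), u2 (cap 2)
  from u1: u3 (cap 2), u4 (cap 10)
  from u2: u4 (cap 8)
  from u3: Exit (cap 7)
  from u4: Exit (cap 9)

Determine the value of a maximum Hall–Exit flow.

Augment Hall→u1→u3→Exit: bottleneck 2, flow now 2.
Augment Hall→u1→u4→Exit: bottleneck 7, flow now 9.
Augment Hall→u2→u4→Exit: bottleneck 2, flow now 11.
No augmenting path remains; maximum flow = 11.
In the residual graph, reachable from Hall: {Hall}.
Min-cut edges: Hall→u1 (9), Hall→u2 (2); capacity 9 + 2 = 11.
This cut is saturated, so no flow can exceed 11.

11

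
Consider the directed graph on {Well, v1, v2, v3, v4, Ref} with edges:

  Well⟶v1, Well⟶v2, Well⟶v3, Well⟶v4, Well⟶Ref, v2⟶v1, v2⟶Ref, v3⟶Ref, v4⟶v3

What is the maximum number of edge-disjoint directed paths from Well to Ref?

3

Assign every edge capacity 1; by Menger, the answer equals the max flow.
Path Well→Ref (+1); total 1.
Path Well→v2→Ref (+1); total 2.
Path Well→v3→Ref (+1); total 3.
No residual Well→Ref path; max flow = 3.
Certifying cut of size 3: {Well→Ref, Well→v2, v3→Ref}.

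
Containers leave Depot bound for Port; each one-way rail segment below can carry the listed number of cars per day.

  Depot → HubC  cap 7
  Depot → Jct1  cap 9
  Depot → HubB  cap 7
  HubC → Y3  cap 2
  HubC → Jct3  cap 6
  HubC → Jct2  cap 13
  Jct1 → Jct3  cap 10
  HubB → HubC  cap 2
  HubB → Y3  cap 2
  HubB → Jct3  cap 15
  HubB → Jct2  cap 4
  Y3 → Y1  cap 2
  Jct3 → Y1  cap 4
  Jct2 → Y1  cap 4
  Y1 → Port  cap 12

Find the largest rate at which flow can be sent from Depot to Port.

10

Augment Depot→HubC→Y3→Y1→Port: bottleneck 2, flow now 2.
Augment Depot→HubC→Jct3→Y1→Port: bottleneck 4, flow now 6.
Augment Depot→HubC→Jct2→Y1→Port: bottleneck 1, flow now 7.
Augment Depot→HubB→Jct2→Y1→Port: bottleneck 3, flow now 10.
No augmenting path remains; maximum flow = 10.
In the residual graph, reachable from Depot: {Depot, HubC, Jct1, HubB, Y3, Jct3, Jct2}.
Min-cut edges: Y3→Y1 (2), Jct3→Y1 (4), Jct2→Y1 (4); capacity 2 + 4 + 4 = 10.
This cut is saturated, so no flow can exceed 10.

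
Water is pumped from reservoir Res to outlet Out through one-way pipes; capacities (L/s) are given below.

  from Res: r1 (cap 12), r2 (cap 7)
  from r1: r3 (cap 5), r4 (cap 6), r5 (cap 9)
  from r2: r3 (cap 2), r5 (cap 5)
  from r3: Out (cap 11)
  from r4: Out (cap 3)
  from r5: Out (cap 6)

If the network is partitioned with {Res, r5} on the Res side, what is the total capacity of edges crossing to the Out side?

25

Edges leaving {Res, r5}: Res→r1 (12), Res→r2 (7), r5→Out (6).
Cut capacity = 12 + 7 + 6 = 25.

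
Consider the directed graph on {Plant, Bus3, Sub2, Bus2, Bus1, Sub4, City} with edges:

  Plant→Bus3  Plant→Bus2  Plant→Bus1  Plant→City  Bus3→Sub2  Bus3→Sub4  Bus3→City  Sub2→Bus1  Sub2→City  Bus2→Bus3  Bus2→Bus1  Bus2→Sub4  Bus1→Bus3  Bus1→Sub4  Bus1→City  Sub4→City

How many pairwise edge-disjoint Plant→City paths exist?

Assign every edge capacity 1; by Menger, the answer equals the max flow.
Path Plant→City (+1); total 1.
Path Plant→Bus3→City (+1); total 2.
Path Plant→Bus1→City (+1); total 3.
Path Plant→Bus2→Sub4→City (+1); total 4.
No residual Plant→City path; max flow = 4.
Certifying cut of size 4: {Plant→Bus1, Plant→Bus2, Plant→Bus3, Plant→City}.

4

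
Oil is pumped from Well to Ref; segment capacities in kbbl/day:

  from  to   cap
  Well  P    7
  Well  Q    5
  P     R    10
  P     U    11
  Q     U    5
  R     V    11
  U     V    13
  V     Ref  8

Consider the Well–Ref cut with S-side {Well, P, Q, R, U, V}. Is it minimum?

Given cut capacity: 8 = 8.
Augment Well→P→R→V→Ref: bottleneck 7, flow now 7.
Augment Well→Q→U→V→Ref: bottleneck 1, flow now 8.
No augmenting path remains; maximum flow = 8.
Cut capacity 8 equals the max flow, so it is a minimum cut.

Yes — it is a minimum cut (capacity 8).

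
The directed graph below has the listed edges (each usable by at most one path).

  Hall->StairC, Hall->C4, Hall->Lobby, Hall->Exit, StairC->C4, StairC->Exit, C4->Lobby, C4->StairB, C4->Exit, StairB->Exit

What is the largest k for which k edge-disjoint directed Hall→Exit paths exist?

3

Assign every edge capacity 1; by Menger, the answer equals the max flow.
Path Hall→Exit (+1); total 1.
Path Hall→StairC→Exit (+1); total 2.
Path Hall→C4→Exit (+1); total 3.
No residual Hall→Exit path; max flow = 3.
Certifying cut of size 3: {Hall→C4, Hall→Exit, Hall→StairC}.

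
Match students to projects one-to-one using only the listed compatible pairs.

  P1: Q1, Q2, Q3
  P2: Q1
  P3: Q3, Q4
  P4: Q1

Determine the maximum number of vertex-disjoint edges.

Unit-capacity flow: source→left, listed edges, right→sink; max matching = max flow.
Augmenting path P1→Q1 (+1); matched 1.
Augmenting path P3→Q3 (+1); matched 2.
Augmenting path P2→Q1→P1→Q2 (+1); matched 3.
No augmenting path remains; maximum matching = 3.
König certificate: {P1, P3, Q1} is a vertex cover of size 3 (every listed pair touches it), so no matching can be larger.

3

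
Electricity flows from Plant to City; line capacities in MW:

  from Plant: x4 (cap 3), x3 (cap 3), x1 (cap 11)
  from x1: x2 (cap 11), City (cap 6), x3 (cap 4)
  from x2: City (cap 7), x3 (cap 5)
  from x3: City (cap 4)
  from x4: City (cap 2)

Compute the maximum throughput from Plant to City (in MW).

Augment Plant→x1→City: bottleneck 6, flow now 6.
Augment Plant→x3→City: bottleneck 3, flow now 9.
Augment Plant→x4→City: bottleneck 2, flow now 11.
Augment Plant→x1→x2→City: bottleneck 5, flow now 16.
No augmenting path remains; maximum flow = 16.
In the residual graph, reachable from Plant: {Plant, x4}.
Min-cut edges: Plant→x1 (11), Plant→x3 (3), x4→City (2); capacity 11 + 3 + 2 = 16.
This cut is saturated, so no flow can exceed 16.

16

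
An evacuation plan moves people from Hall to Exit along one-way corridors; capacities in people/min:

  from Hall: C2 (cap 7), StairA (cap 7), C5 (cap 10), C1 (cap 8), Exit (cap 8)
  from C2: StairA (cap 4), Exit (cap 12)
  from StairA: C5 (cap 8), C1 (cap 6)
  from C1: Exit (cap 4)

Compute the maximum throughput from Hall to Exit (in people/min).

Augment Hall→Exit: bottleneck 8, flow now 8.
Augment Hall→C2→Exit: bottleneck 7, flow now 15.
Augment Hall→C1→Exit: bottleneck 4, flow now 19.
No augmenting path remains; maximum flow = 19.
In the residual graph, reachable from Hall: {Hall, StairA, C5, C1}.
Min-cut edges: Hall→C2 (7), Hall→Exit (8), C1→Exit (4); capacity 7 + 8 + 4 = 19.
This cut is saturated, so no flow can exceed 19.

19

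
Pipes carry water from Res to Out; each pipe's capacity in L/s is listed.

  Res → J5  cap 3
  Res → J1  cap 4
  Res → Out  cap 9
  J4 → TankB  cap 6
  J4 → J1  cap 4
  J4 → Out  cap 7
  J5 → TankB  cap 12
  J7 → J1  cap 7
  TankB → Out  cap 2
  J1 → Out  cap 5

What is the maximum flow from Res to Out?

Augment Res→Out: bottleneck 9, flow now 9.
Augment Res→J1→Out: bottleneck 4, flow now 13.
Augment Res→J5→TankB→Out: bottleneck 2, flow now 15.
No augmenting path remains; maximum flow = 15.
In the residual graph, reachable from Res: {Res, J5, TankB}.
Min-cut edges: Res→J1 (4), Res→Out (9), TankB→Out (2); capacity 4 + 9 + 2 = 15.
This cut is saturated, so no flow can exceed 15.

15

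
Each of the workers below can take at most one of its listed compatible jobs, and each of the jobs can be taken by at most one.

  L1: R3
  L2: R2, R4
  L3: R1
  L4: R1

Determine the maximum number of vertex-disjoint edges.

Unit-capacity flow: source→left, listed edges, right→sink; max matching = max flow.
Augmenting path L1→R3 (+1); matched 1.
Augmenting path L2→R2 (+1); matched 2.
Augmenting path L3→R1 (+1); matched 3.
No augmenting path remains; maximum matching = 3.
König certificate: {L1, L2, R1} is a vertex cover of size 3 (every listed pair touches it), so no matching can be larger.

3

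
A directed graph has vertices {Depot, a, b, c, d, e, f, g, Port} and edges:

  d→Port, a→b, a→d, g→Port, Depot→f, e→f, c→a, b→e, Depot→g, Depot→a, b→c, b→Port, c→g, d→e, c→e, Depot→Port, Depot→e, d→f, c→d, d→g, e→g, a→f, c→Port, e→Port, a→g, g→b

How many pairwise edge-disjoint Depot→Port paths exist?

4

Assign every edge capacity 1; by Menger, the answer equals the max flow.
Path Depot→Port (+1); total 1.
Path Depot→e→Port (+1); total 2.
Path Depot→g→Port (+1); total 3.
Path Depot→a→b→Port (+1); total 4.
No residual Depot→Port path; max flow = 4.
Certifying cut of size 4: {Depot→Port, Depot→a, Depot→e, Depot→g}.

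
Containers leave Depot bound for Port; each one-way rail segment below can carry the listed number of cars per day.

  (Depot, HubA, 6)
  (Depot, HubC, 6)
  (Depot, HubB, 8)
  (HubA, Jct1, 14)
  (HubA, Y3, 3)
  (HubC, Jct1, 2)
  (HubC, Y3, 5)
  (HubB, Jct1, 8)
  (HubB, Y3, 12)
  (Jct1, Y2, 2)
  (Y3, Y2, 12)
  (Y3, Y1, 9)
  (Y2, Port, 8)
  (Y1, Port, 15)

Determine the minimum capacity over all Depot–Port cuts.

17

Augment Depot→HubA→Jct1→Y2→Port: bottleneck 2, flow now 2.
Augment Depot→HubA→Y3→Y2→Port: bottleneck 3, flow now 5.
Augment Depot→HubC→Y3→Y2→Port: bottleneck 3, flow now 8.
Augment Depot→HubC→Y3→Y1→Port: bottleneck 2, flow now 10.
Augment Depot→HubB→Y3→Y1→Port: bottleneck 7, flow now 17.
No augmenting path remains; maximum flow = 17.
By max-flow min-cut, the minimum cut capacity equals the max flow.
In the residual graph, reachable from Depot: {Depot, HubA, HubC, HubB, Jct1, Y3, Y2}.
Min-cut edges: Y3→Y1 (9), Y2→Port (8); capacity 9 + 8 = 17.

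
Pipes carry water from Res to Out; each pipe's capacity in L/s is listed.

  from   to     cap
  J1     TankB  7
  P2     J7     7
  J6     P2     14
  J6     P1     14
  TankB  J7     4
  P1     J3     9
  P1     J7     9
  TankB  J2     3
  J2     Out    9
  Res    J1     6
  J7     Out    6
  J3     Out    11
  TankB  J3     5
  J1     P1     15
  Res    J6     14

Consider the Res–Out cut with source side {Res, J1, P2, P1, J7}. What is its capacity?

Edges leaving {Res, J1, P2, P1, J7}: Res→J6 (14), J1→TankB (7), P1→J3 (9), J7→Out (6).
Cut capacity = 14 + 7 + 9 + 6 = 36.

36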